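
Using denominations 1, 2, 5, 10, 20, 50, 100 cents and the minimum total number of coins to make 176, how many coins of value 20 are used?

Use the largest denomination that fits, subtract, and repeat.
176 − 1×100→76 − 1×50→26 − 1×20→6 − 1×5→1 − 1×1→0
Count of 20: 1

1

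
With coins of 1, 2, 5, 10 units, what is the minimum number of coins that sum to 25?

3

Greedy: take as many of the largest coin as possible, then repeat with the remainder.
25 = 2×10 + 1×5
Total coins = 2 + 1 = 3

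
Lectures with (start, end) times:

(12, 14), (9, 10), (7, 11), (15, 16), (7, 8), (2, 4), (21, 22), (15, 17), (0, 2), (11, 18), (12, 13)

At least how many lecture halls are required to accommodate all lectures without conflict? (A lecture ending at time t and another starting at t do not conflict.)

The answer is the maximum number of intervals overlapping at any instant.
starts: [0, 2, 7, 7, 9, 11, 12, 12, 15, 15, 21]
ends:   [2, 4, 8, 10, 11, 13, 14, 16, 17, 18, 22]
s0→1 e2→0 s2→1 e4→0 s7→1 s7→2 e8→1 s9→2 e10→1 e11→0 s11→1 s12→2 s12→3  — peak 3.

3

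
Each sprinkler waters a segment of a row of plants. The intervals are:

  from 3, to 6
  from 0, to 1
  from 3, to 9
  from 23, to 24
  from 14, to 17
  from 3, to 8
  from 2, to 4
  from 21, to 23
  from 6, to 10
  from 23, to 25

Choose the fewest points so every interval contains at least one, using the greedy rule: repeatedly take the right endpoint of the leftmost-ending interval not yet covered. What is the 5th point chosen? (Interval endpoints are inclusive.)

Sort by right endpoint; whenever an interval is uncovered, place a point at its right end.
By right end: [0,1]  [2,4]  [3,6]  [3,8]  [3,9]  [6,10]  [14,17]  [21,23]  [23,24]  [23,25]
[0,1] uncovered → point at 1; [2,4] uncovered → point at 4; [6,10] uncovered → point at 10; [14,17] uncovered → point at 17; [21,23] uncovered → point at 23.
Points: 1, 4, 10, 17, 23 (5 total).

23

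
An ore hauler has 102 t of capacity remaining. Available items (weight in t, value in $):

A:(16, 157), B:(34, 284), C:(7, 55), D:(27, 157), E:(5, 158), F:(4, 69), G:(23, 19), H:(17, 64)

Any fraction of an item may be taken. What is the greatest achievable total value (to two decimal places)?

913.88

Sort by value per unit weight and fill in that order.
Ratios (sorted): E 31.60, F 17.25, A 9.81, B 8.35, C 7.86, D 5.81, H 3.76, G 0.83
take E (5 @ 158); take F (4 @ 69); take A (16 @ 157); take B (34 @ 284); take C (7 @ 55); take D (27 @ 157); take 9/17 of H → 33.88. Capacity used 102/102.
Total value = 913.88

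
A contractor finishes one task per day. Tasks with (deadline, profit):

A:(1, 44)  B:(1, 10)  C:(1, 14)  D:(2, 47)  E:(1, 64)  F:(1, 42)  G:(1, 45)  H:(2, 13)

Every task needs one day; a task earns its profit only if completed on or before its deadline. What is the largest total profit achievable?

Sort by profit descending; place each in the latest free slot ≤ its deadline.
By profit: E(d1,64), D(d2,47), G(d1,45), A(d1,44), F(d1,42), C(d1,14), H(d2,13), B(d1,10)
E→slot 1; D→slot 2; G skipped; A skipped; F skipped; C skipped; H skipped; B skipped.
Profit = 64 + 47 = 111

111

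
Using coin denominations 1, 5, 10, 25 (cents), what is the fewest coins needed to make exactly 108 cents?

Greedy: take as many of the largest coin as possible, then repeat with the remainder.
108 − 4×25→8 − 1×5→3 − 3×1→0
Total coins = 4 + 1 + 3 = 8

8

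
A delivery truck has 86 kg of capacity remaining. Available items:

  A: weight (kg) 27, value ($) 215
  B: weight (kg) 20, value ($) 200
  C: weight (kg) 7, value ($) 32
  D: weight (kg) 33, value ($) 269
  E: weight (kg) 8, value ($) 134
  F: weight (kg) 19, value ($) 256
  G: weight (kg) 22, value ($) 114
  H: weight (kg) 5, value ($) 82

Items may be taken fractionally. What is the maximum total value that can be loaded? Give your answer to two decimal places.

948.96

Ratios (sorted): E 16.75, H 16.40, F 13.47, B 10.00, D 8.15, A 7.96, G 5.18, C 4.57
take E (8 @ 134); take H (5 @ 82); take F (19 @ 256); take B (20 @ 200); take D (33 @ 269); take 1/27 of A → 7.96. Capacity used 86/86.
Total value = 948.96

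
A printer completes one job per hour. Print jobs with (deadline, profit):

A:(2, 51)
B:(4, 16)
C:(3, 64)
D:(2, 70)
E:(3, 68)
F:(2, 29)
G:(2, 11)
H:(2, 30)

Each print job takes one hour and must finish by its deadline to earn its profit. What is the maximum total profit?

218

By profit: D(d2,70), E(d3,68), C(d3,64), A(d2,51), H(d2,30), F(d2,29), B(d4,16), G(d2,11)
D→slot 2; E→slot 3; C→slot 1; A skipped; H skipped; F skipped; B→slot 4; G skipped.
Profit = 64 + 70 + 68 + 16 = 218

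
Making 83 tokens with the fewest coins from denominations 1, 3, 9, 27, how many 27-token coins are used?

3

83 = 3×27 + 2×1
Count of 27: 3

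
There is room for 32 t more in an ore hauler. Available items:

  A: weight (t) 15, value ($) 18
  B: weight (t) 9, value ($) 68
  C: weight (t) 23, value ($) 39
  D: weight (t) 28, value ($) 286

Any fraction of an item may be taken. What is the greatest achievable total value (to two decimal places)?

Greedy by value/weight ratio, highest first.
Ratios (sorted): D 10.21, B 7.56, C 1.70, A 1.20
take D (28 @ 286); take 4/9 of B → 30.22. Capacity used 32/32.
Total value = 316.22

316.22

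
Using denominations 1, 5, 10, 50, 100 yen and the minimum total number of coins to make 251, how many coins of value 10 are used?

Greedy: take as many of the largest coin as possible, then repeat with the remainder.
251 = 2×100 + 1×50 + 1×1
Count of 10: 0

0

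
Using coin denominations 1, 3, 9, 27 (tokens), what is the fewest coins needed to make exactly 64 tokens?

4

Greedy: take as many of the largest coin as possible, then repeat with the remainder.
64 = 2×27 + 1×9 + 1×1
Total coins = 2 + 1 + 1 = 4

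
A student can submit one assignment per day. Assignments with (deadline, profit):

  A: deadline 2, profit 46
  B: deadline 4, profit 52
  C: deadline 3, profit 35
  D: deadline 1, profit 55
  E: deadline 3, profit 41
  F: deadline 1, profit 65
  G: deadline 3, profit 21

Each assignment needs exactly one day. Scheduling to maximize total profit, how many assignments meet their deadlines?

4

Take jobs in profit order; each goes to the latest open slot no later than its deadline.
By profit: F(d1,65), D(d1,55), B(d4,52), A(d2,46), E(d3,41), C(d3,35), G(d3,21)
F→slot 1; D skipped; B→slot 4; A→slot 2; E→slot 3; C skipped; G skipped.
4 of 7 scheduled.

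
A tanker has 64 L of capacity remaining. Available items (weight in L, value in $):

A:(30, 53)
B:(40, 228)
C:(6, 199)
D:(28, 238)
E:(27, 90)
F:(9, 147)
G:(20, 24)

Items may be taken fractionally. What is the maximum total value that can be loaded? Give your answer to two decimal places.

Order: C (199/6=33.17) > F (147/9=16.33) > D (238/28=8.50) > B (228/40=5.70) > E (90/27=3.33) > A (53/30=1.77) > G (24/20=1.20)
Fill: take C (6 @ 199) → take F (9 @ 147) → take D (28 @ 238) → take 21/40 of B → 119.70; 64/64 used.
Total value = 703.70

703.70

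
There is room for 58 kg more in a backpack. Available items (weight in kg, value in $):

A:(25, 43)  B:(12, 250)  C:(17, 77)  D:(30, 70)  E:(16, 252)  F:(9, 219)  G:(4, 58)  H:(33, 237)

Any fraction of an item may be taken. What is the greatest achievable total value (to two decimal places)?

Greedy by value/weight ratio, highest first.
Ratios (sorted): F 24.33, B 20.83, E 15.75, G 14.50, H 7.18, C 4.53, D 2.33, A 1.72
take F (9 @ 219); take B (12 @ 250); take E (16 @ 252); take G (4 @ 58); take 17/33 of H → 122.09. Capacity used 58/58.
Total value = 901.09

901.09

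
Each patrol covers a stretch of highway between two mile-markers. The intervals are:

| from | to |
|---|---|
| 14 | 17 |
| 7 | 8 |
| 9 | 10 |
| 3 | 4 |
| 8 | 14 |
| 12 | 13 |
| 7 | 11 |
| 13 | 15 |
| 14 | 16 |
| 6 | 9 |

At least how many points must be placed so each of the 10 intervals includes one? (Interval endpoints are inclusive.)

5

Sort by right endpoint; whenever an interval is uncovered, place a point at its right end.
By right end: [3,4]  [7,8]  [6,9]  [9,10]  [7,11]  [12,13]  [8,14]  [13,15]  [14,16]  [14,17]
[3,4] uncovered → point at 4; [7,8] uncovered → point at 8; [9,10] uncovered → point at 10; [12,13] uncovered → point at 13; [14,16] uncovered → point at 16.
Points: 4, 8, 10, 13, 16 (5 total).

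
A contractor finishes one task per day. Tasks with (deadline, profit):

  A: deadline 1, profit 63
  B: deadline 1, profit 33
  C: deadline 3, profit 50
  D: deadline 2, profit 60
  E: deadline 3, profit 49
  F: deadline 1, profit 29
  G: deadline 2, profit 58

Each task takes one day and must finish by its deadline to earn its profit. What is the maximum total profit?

Take jobs in profit order; each goes to the latest open slot no later than its deadline.
By profit: A(d1,63), D(d2,60), G(d2,58), C(d3,50), E(d3,49), B(d1,33), F(d1,29)
A→slot 1; D→slot 2; G skipped; C→slot 3; E skipped; B skipped; F skipped.
Profit = 63 + 60 + 50 = 173

173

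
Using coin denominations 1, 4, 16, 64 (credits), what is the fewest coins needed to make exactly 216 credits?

Greedy: take as many of the largest coin as possible, then repeat with the remainder.
216 − 3×64→24 − 1×16→8 − 2×4→0
Total coins = 3 + 1 + 2 = 6

6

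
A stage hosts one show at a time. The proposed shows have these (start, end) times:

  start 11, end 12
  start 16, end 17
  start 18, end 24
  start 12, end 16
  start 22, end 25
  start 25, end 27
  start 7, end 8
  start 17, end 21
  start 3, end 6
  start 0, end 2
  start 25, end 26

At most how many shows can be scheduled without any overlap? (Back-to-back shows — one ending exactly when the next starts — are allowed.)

9

By end time: (0,2), (3,6), (7,8), (11,12), (12,16), (16,17), (17,21), (18,24), (22,25), (25,26), (25,27).
Pick (0,2); next start ≥ 2 → (3,6); next start ≥ 6 → (7,8); next start ≥ 8 → (11,12); next start ≥ 12 → (12,16); next start ≥ 16 → (16,17); next start ≥ 17 → (17,21); next start ≥ 21 → (22,25); next start ≥ 25 → (25,26).
Selected 9 shows.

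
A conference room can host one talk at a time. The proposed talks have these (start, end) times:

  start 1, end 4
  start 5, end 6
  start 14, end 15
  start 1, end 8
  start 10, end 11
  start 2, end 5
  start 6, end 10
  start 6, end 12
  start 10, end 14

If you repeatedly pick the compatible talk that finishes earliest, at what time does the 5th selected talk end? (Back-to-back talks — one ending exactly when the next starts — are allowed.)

Sort by end time and greedily take each interval whose start is ≥ the last chosen end.
Sorted by end: (1,4)  (2,5)  (5,6)  (1,8)  (6,10)  (10,11)  (6,12)  (10,14)  (14,15)
take (1,4); skip (2,5); take (5,6); take (6,10); take (10,11); take (14,15).
Selected: (1,4) (5,6) (6,10) (10,11) (14,15)

15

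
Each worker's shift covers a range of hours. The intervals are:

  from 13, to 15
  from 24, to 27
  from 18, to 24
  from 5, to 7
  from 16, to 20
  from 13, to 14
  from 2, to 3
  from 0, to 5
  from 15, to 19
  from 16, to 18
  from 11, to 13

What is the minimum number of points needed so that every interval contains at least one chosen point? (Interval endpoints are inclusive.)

Process intervals by earliest right end; each time one isn't hit yet, stab at its right endpoint.
Sorted: [2,3] [0,5] [5,7] [11,13] [13,14] [13,15] [16,18] [15,19] [16,20] [18,24] [24,27]
{[2,3],[0,5]} hit by 3; {[5,7]} hit by 7; {[11,13],[13,14],[13,15]} hit by 13; {[16,18],[15,19],[16,20],[18,24]} hit by 18; {[24,27]} hit by 27.
Points: 3, 7, 13, 18, 27 (5 total).

5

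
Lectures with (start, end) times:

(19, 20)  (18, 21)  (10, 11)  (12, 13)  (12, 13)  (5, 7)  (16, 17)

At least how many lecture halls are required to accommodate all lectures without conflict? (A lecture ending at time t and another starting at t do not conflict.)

starts: [5, 10, 12, 12, 16, 18, 19]
ends:   [7, 11, 13, 13, 17, 20, 21]
s5→1 e7→0 s10→1 e11→0 s12→1 s12→2  — peak 2.

2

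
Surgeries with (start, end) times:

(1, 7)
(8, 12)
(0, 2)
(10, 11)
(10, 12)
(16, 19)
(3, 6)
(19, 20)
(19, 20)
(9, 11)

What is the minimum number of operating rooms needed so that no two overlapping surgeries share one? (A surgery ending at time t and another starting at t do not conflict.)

4

Count concurrent intervals with a sweep; the peak is the room count.
starts: [0, 1, 3, 8, 9, 10, 10, 16, 19, 19]
ends:   [2, 6, 7, 11, 11, 12, 12, 19, 20, 20]
s0→1 s1→2 e2→1 s3→2 e6→1 e7→0 s8→1 s9→2 s10→3 s10→4  — peak 4.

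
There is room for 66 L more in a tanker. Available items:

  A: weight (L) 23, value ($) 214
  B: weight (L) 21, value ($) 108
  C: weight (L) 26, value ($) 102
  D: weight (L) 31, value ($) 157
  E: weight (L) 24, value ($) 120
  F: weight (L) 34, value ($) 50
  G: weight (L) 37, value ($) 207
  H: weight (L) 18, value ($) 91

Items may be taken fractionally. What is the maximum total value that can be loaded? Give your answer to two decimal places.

Order: A (214/23=9.30) > G (207/37=5.59) > B (108/21=5.14) > D (157/31=5.06) > H (91/18=5.06) > E (120/24=5.00) > C (102/26=3.92) > F (50/34=1.47)
Fill: take A (23 @ 214) → take G (37 @ 207) → take 6/21 of B → 30.86; 66/66 used.
Total value = 451.86

451.86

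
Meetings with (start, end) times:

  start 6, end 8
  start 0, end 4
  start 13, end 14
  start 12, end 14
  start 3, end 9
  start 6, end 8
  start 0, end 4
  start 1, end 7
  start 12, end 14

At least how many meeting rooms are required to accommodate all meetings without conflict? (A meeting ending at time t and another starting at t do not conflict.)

4

starts: [0, 0, 1, 3, 6, 6, 12, 12, 13]
ends:   [4, 4, 7, 8, 8, 9, 14, 14, 14]
s0→1 s0→2 s1→3 s3→4  — peak 4.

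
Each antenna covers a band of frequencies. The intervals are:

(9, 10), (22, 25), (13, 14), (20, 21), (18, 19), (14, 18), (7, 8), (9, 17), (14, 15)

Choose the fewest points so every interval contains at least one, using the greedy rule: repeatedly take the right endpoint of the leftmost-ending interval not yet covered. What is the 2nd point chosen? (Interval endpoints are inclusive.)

Process intervals by earliest right end; each time one isn't hit yet, stab at its right endpoint.
Sorted: [7,8] [9,10] [13,14] [14,15] [9,17] [14,18] [18,19] [20,21] [22,25]
{[7,8]} hit by 8; {[9,10]} hit by 10; {[13,14],[14,15],[9,17],[14,18]} hit by 14; {[18,19]} hit by 19; {[20,21]} hit by 21; {[22,25]} hit by 25.
Points: 8, 10, 14, 19, 21, 25 (6 total).

10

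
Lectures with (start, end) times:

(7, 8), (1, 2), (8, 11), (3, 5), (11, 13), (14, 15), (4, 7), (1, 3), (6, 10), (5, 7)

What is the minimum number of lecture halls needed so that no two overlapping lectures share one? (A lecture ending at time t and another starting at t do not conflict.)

3

Count concurrent intervals with a sweep; the peak is the room count.
Events (time:±→running): 1:+→1 1:+→2 2:-→1 3:-→0 3:+→1 4:+→2 5:-→1 5:+→2 6:+→3 … peak 3.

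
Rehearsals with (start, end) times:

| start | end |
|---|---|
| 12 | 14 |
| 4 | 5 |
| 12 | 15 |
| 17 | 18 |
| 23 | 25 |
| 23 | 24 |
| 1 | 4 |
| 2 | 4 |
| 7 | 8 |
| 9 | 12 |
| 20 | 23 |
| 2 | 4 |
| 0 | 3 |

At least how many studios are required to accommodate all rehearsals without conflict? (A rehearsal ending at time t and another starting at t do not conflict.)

The answer is the maximum number of intervals overlapping at any instant.
starts: [0, 1, 2, 2, 4, 7, 9, 12, 12, 17, 20, 23, 23]
ends:   [3, 4, 4, 4, 5, 8, 12, 14, 15, 18, 23, 24, 25]
s0→1 s1→2 s2→3 s2→4  — peak 4.

4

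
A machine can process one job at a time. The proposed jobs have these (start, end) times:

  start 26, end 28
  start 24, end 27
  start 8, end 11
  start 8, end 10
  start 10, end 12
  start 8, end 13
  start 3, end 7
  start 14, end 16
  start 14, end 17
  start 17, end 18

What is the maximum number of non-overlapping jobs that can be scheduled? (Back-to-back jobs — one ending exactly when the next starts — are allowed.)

6

Greedy by earliest finish: after sorting by end time, pick each interval compatible with the last pick.
Sorted by end: (3,7)  (8,10)  (8,11)  (10,12)  (8,13)  (14,16)  (14,17)  (17,18)  (24,27)  (26,28)
take (3,7); take (8,10); skip (8,11); take (10,12); take (14,16); take (17,18); take (24,27).
Selected 6 jobs.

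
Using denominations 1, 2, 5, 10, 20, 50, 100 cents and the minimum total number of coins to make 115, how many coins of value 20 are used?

115 = 1×100 + 1×10 + 1×5
Count of 20: 0

0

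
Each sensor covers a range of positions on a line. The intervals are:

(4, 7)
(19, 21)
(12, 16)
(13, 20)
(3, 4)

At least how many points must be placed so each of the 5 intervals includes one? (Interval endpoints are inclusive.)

By right end: [3,4]  [4,7]  [12,16]  [13,20]  [19,21]
[3,4] uncovered → point at 4; [12,16] uncovered → point at 16; [19,21] uncovered → point at 21.
Points: 4, 16, 21 (3 total).

3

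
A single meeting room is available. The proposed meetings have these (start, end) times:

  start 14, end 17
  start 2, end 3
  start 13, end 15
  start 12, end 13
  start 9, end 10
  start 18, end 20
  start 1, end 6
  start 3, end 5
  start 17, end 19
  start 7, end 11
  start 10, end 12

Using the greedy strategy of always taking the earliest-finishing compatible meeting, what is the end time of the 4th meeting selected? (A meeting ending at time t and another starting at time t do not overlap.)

12

Order by finish time; keep every interval that doesn't clash with the previous kept one.
Sorted by end: (2,3)  (3,5)  (1,6)  (9,10)  (7,11)  (10,12)  (12,13)  (13,15)  (14,17)  (17,19)  (18,20)
take (2,3); take (3,5); take (9,10); skip (7,11); take (10,12); take (12,13); take (13,15); skip (14,17); take (17,19).
Selected: (2,3) (3,5) (9,10) (10,12) (12,13) (13,15) (17,19)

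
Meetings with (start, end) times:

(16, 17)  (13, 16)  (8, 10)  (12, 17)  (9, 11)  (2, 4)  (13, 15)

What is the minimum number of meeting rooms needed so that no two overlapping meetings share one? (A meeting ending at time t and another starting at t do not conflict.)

The answer is the maximum number of intervals overlapping at any instant.
starts: [2, 8, 9, 12, 13, 13, 16]
ends:   [4, 10, 11, 15, 16, 17, 17]
s2→1 e4→0 s8→1 s9→2 e10→1 e11→0 s12→1 s13→2 s13→3  — peak 3.

3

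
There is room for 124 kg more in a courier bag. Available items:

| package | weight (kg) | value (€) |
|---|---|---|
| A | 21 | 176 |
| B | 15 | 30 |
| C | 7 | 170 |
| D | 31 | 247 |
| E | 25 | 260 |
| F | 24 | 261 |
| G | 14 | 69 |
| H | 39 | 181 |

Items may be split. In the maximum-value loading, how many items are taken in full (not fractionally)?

6

Greedy by value/weight ratio, highest first.
Order: C (170/7=24.29) > F (261/24=10.88) > E (260/25=10.40) > A (176/21=8.38) > D (247/31=7.97) > G (69/14=4.93) > H (181/39=4.64) > B (30/15=2.00)
Fill: take C (7 @ 170) → take F (24 @ 261) → take E (25 @ 260) → take A (21 @ 176) → take D (31 @ 247) → take G (14 @ 69) → take 2/39 of H → 9.28; 124/124 used.
6 item(s) taken whole; one partial (take 2/39 of H).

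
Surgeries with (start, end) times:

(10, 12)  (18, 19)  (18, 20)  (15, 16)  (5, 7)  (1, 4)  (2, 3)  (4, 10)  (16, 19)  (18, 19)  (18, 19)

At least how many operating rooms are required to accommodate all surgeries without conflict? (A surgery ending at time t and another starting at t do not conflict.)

The answer is the maximum number of intervals overlapping at any instant.
Events (time:±→running): 1:+→1 2:+→2 3:-→1 4:-→0 4:+→1 5:+→2 7:-→1 10:-→0 10:+→1 12:-→0 15:+→1 16:-→0 16:+→1 18:+→2 18:+→3 18:+→4 18:+→5 … peak 5.

5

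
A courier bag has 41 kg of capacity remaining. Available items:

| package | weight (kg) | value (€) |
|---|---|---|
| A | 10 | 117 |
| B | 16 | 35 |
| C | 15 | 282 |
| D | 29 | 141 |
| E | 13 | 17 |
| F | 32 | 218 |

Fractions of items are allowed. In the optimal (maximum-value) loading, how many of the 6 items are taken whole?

2

Sort by value per unit weight and fill in that order.
Order: C (282/15=18.80) > A (117/10=11.70) > F (218/32=6.81) > D (141/29=4.86) > B (35/16=2.19) > E (17/13=1.31)
Fill: take C (15 @ 282) → take A (10 @ 117) → take 16/32 of F → 109.00; 41/41 used.
2 item(s) taken whole; one partial (take 16/32 of F).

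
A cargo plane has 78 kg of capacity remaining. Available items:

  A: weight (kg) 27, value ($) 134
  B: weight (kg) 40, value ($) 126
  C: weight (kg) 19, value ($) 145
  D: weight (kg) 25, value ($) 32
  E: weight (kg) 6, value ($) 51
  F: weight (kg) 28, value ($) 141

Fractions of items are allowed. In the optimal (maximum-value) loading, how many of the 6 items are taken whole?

3

Sort by value per unit weight and fill in that order.
Ratios (sorted): E 8.50, C 7.63, F 5.04, A 4.96, B 3.15, D 1.28
take E (6 @ 51); take C (19 @ 145); take F (28 @ 141); take 25/27 of A → 124.07. Capacity used 78/78.
3 item(s) taken whole; one partial (take 25/27 of A).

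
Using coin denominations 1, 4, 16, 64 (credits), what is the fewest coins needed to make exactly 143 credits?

8

143 − 2×64→15 − 3×4→3 − 3×1→0
Total coins = 2 + 3 + 3 = 8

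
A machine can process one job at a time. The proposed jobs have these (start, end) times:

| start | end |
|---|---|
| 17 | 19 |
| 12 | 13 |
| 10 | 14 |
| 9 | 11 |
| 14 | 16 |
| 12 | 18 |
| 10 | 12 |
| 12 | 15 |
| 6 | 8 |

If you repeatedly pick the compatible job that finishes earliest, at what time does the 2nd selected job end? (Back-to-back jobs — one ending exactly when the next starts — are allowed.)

Order by finish time; keep every interval that doesn't clash with the previous kept one.
By end time: (6,8), (9,11), (10,12), (12,13), (10,14), (12,15), (14,16), (12,18), (17,19).
Pick (6,8); next start ≥ 8 → (9,11); next start ≥ 11 → (12,13); next start ≥ 13 → (14,16); next start ≥ 16 → (17,19).
Selected: (6,8) (9,11) (12,13) (14,16) (17,19)

11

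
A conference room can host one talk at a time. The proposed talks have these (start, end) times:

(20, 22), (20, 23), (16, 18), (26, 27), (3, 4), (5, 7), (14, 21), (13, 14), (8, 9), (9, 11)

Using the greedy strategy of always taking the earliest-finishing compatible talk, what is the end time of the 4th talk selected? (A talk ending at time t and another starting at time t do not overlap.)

11

Sort by end time and greedily take each interval whose start is ≥ the last chosen end.
Sorted by end: (3,4)  (5,7)  (8,9)  (9,11)  (13,14)  (16,18)  (14,21)  (20,22)  (20,23)  (26,27)
take (3,4); take (5,7); take (8,9); take (9,11); take (13,14); take (16,18); take (20,22); take (26,27).
Selected: (3,4) (5,7) (8,9) (9,11) (13,14) (16,18) (20,22) (26,27)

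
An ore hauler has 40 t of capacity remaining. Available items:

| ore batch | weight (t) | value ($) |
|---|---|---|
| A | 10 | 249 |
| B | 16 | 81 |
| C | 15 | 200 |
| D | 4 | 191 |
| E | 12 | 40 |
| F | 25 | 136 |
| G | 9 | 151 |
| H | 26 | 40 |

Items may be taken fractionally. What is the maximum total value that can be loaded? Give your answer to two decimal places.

801.88

Ratios (sorted): D 47.75, A 24.90, G 16.78, C 13.33, F 5.44, B 5.06, E 3.33, H 1.54
take D (4 @ 191); take A (10 @ 249); take G (9 @ 151); take C (15 @ 200); take 2/25 of F → 10.88. Capacity used 40/40.
Total value = 801.88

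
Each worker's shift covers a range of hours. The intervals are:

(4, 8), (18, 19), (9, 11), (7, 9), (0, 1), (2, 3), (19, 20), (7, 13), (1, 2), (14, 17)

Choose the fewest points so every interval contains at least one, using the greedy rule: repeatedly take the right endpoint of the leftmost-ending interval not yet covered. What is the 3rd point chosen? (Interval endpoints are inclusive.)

8

Sort by right endpoint; whenever an interval is uncovered, place a point at its right end.
By right end: [0,1]  [1,2]  [2,3]  [4,8]  [7,9]  [9,11]  [7,13]  [14,17]  [18,19]  [19,20]
[0,1] uncovered → point at 1; [2,3] uncovered → point at 3; [4,8] uncovered → point at 8; [9,11] uncovered → point at 11; [14,17] uncovered → point at 17; [18,19] uncovered → point at 19.
Points: 1, 3, 8, 11, 17, 19 (6 total).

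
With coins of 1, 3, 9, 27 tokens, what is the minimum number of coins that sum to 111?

5

111 − 4×27→3 − 1×3→0
Total coins = 4 + 1 = 5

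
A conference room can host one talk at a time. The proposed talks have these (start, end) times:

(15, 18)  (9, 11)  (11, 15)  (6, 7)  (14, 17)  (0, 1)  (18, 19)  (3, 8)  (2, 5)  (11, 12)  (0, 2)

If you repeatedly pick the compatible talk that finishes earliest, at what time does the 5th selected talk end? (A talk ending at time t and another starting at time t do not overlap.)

Sort by end time and greedily take each interval whose start is ≥ the last chosen end.
Sorted by end: (0,1)  (0,2)  (2,5)  (6,7)  (3,8)  (9,11)  (11,12)  (11,15)  (14,17)  (15,18)  (18,19)
take (0,1); skip (0,2); take (2,5); take (6,7); skip (3,8); take (9,11); take (11,12); take (14,17); skip (15,18); take (18,19).
Selected: (0,1) (2,5) (6,7) (9,11) (11,12) (14,17) (18,19)

12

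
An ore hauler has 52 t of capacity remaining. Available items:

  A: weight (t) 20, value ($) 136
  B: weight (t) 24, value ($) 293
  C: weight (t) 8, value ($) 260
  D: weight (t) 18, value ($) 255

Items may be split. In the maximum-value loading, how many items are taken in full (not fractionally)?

Sort by value per unit weight and fill in that order.
Order: C (260/8=32.50) > D (255/18=14.17) > B (293/24=12.21) > A (136/20=6.80)
Fill: take C (8 @ 260) → take D (18 @ 255) → take B (24 @ 293) → take 2/20 of A → 13.60; 52/52 used.
3 item(s) taken whole; one partial (take 2/20 of A).

3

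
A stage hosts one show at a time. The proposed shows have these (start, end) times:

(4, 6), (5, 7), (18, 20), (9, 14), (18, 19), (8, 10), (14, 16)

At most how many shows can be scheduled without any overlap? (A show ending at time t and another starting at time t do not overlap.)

Greedy by earliest finish: after sorting by end time, pick each interval compatible with the last pick.
Sorted by end: (4,6)  (5,7)  (8,10)  (9,14)  (14,16)  (18,19)  (18,20)
take (4,6); take (8,10); skip (9,14); take (14,16); take (18,19).
Selected 4 shows.

4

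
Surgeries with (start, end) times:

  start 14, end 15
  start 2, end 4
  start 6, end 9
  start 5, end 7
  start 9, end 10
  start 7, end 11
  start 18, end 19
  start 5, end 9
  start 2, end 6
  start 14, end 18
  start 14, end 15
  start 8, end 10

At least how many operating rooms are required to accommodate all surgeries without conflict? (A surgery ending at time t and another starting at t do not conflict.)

The answer is the maximum number of intervals overlapping at any instant.
starts: [2, 2, 5, 5, 6, 7, 8, 9, 14, 14, 14, 18]
ends:   [4, 6, 7, 9, 9, 10, 10, 11, 15, 15, 18, 19]
s2→1 s2→2 e4→1 s5→2 s5→3 e6→2 s6→3 e7→2 s7→3 s8→4  — peak 4.

4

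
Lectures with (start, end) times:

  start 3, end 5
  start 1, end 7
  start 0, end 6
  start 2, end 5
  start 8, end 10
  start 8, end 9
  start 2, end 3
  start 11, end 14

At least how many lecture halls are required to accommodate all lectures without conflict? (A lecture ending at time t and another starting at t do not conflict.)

starts: [0, 1, 2, 2, 3, 8, 8, 11]
ends:   [3, 5, 5, 6, 7, 9, 10, 14]
s0→1 s1→2 s2→3 s2→4  — peak 4.

4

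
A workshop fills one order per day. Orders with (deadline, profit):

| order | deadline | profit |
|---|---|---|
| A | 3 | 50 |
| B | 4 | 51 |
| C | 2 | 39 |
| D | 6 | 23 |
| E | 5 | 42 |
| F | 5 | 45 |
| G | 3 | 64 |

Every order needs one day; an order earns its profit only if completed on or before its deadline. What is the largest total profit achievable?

275

Sort by profit descending; place each in the latest free slot ≤ its deadline.
By profit: G(d3,64), B(d4,51), A(d3,50), F(d5,45), E(d5,42), C(d2,39), D(d6,23)
G→slot 3; B→slot 4; A→slot 2; F→slot 5; E→slot 1; C skipped; D→slot 6.
Profit = 42 + 50 + 64 + 51 + 45 + 23 = 275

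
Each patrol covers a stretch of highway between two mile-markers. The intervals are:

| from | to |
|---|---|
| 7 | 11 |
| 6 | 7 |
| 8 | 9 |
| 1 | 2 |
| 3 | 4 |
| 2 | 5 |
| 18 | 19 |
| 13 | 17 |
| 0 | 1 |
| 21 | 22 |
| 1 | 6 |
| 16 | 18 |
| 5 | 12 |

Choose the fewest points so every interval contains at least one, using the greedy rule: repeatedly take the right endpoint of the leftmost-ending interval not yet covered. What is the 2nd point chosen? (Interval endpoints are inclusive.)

4

Sort by right endpoint; whenever an interval is uncovered, place a point at its right end.
By right end: [0,1]  [1,2]  [3,4]  [2,5]  [1,6]  [6,7]  [8,9]  [7,11]  [5,12]  [13,17]  [16,18]  [18,19]  [21,22]
[0,1] uncovered → point at 1; [3,4] uncovered → point at 4; [6,7] uncovered → point at 7; [8,9] uncovered → point at 9; [13,17] uncovered → point at 17; [18,19] uncovered → point at 19; [21,22] uncovered → point at 22.
Points: 1, 4, 7, 9, 17, 19, 22 (7 total).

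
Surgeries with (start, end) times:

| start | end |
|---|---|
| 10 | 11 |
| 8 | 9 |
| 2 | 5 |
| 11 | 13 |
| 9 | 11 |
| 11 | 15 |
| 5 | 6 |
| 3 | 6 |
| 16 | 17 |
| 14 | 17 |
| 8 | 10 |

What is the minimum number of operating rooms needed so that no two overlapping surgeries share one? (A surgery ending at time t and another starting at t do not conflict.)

The answer is the maximum number of intervals overlapping at any instant.
starts: [2, 3, 5, 8, 8, 9, 10, 11, 11, 14, 16]
ends:   [5, 6, 6, 9, 10, 11, 11, 13, 15, 17, 17]
s2→1 s3→2  — peak 2.

2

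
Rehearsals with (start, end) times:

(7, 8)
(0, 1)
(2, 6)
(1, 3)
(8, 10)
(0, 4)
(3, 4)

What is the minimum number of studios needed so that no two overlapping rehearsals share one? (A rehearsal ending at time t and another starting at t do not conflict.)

Events (time:±→running): 0:+→1 0:+→2 1:-→1 1:+→2 2:+→3 … peak 3.

3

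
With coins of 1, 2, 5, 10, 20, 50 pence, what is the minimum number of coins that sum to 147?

147 − 2×50→47 − 2×20→7 − 1×5→2 − 1×2→0
Total coins = 2 + 2 + 1 + 1 = 6

6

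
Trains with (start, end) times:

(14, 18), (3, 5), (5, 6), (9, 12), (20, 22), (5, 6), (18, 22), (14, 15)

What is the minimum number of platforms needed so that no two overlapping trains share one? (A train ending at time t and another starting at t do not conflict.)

2

Count concurrent intervals with a sweep; the peak is the room count.
Events (time:±→running): 3:+→1 5:-→0 5:+→1 5:+→2 … peak 2.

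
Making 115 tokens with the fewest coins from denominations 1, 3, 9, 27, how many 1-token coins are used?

1

115 − 4×27→7 − 2×3→1 − 1×1→0
Count of 1: 1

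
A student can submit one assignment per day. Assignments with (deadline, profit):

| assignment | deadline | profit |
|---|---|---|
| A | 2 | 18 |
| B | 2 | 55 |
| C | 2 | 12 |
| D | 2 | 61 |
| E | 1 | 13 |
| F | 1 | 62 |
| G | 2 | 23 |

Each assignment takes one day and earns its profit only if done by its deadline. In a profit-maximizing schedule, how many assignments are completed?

By profit: F(d1,62), D(d2,61), B(d2,55), G(d2,23), A(d2,18), E(d1,13), C(d2,12)
F→slot 1; D→slot 2; B skipped; G skipped; A skipped; E skipped; C skipped.
2 of 7 scheduled.

2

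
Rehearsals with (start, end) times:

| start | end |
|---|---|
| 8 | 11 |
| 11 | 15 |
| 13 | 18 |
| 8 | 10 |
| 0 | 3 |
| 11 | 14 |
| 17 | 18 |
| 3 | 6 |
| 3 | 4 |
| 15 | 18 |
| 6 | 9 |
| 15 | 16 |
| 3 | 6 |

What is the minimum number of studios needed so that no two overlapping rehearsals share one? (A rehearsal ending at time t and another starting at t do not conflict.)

Count concurrent intervals with a sweep; the peak is the room count.
starts: [0, 3, 3, 3, 6, 8, 8, 11, 11, 13, 15, 15, 17]
ends:   [3, 4, 6, 6, 9, 10, 11, 14, 15, 16, 18, 18, 18]
s0→1 e3→0 s3→1 s3→2 s3→3  — peak 3.

3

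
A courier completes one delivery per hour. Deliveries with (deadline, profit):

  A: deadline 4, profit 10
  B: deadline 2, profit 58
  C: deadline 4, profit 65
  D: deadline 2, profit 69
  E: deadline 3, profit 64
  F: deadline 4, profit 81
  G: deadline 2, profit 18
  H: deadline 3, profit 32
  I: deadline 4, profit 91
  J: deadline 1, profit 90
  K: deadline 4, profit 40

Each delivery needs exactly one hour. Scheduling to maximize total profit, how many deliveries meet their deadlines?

4

Sort by profit descending; place each in the latest free slot ≤ its deadline.
By profit: I(d4,91), J(d1,90), F(d4,81), D(d2,69), C(d4,65), E(d3,64), B(d2,58), K(d4,40), H(d3,32), G(d2,18), A(d4,10)
I→slot 4; J→slot 1; F→slot 3; D→slot 2; C skipped; E skipped; B skipped; K skipped; H skipped; G skipped; A skipped.
4 of 11 scheduled.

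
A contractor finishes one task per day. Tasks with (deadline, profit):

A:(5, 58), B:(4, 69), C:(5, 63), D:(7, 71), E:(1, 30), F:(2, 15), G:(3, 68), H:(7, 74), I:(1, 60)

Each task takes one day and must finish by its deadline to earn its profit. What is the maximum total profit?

463

Sort by profit descending; place each in the latest free slot ≤ its deadline.
By profit: H(d7,74), D(d7,71), B(d4,69), G(d3,68), C(d5,63), I(d1,60), A(d5,58), E(d1,30), F(d2,15)
H→slot 7; D→slot 6; B→slot 4; G→slot 3; C→slot 5; I→slot 1; A→slot 2; E skipped; F skipped.
Profit = 60 + 58 + 68 + 69 + 63 + 71 + 74 = 463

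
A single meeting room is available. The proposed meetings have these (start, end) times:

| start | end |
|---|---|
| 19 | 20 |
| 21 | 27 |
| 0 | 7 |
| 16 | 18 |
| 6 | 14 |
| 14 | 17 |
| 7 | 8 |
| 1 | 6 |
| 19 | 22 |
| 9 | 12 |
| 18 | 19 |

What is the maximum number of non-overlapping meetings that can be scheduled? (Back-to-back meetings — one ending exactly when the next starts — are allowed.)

Sorted by end: (1,6)  (0,7)  (7,8)  (9,12)  (6,14)  (14,17)  (16,18)  (18,19)  (19,20)  (19,22)  (21,27)
take (1,6); take (7,8); take (9,12); take (14,17); take (18,19); take (19,20); take (21,27).
Selected 7 meetings.

7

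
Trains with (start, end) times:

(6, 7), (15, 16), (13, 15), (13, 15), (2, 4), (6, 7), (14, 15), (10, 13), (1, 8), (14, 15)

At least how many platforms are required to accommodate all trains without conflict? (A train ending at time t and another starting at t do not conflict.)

Count concurrent intervals with a sweep; the peak is the room count.
Events (time:±→running): 1:+→1 2:+→2 4:-→1 6:+→2 6:+→3 7:-→2 7:-→1 8:-→0 10:+→1 13:-→0 13:+→1 13:+→2 14:+→3 14:+→4 … peak 4.

4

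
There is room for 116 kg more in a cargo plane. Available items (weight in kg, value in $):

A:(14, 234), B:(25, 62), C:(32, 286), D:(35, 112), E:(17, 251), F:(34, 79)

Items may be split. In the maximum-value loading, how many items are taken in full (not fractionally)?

4

Order: A (234/14=16.71) > E (251/17=14.76) > C (286/32=8.94) > D (112/35=3.20) > B (62/25=2.48) > F (79/34=2.32)
Fill: take A (14 @ 234) → take E (17 @ 251) → take C (32 @ 286) → take D (35 @ 112) → take 18/25 of B → 44.64; 116/116 used.
4 item(s) taken whole; one partial (take 18/25 of B).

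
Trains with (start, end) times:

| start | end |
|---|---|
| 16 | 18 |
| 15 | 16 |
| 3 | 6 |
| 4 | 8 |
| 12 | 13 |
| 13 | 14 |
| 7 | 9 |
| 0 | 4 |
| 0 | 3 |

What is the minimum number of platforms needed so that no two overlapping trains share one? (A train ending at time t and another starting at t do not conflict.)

2

Events (time:±→running): 0:+→1 0:+→2 … peak 2.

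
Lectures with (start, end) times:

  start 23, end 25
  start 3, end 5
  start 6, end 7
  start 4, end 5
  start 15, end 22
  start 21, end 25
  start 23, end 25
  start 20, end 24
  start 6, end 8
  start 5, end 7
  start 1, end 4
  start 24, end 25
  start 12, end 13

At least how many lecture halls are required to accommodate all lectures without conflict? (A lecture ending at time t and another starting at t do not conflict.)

4

starts: [1, 3, 4, 5, 6, 6, 12, 15, 20, 21, 23, 23, 24]
ends:   [4, 5, 5, 7, 7, 8, 13, 22, 24, 25, 25, 25, 25]
s1→1 s3→2 e4→1 s4→2 e5→1 e5→0 s5→1 s6→2 s6→3 e7→2 e7→1 e8→0 s12→1 e13→0 s15→1 s20→2 s21→3 e22→2 s23→3 s23→4  — peak 4.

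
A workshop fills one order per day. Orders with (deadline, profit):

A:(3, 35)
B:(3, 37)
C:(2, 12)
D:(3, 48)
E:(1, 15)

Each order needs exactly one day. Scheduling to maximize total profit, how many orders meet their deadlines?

3

By profit: D(d3,48), B(d3,37), A(d3,35), E(d1,15), C(d2,12)
D→slot 3; B→slot 2; A→slot 1; E skipped; C skipped.
3 of 5 scheduled.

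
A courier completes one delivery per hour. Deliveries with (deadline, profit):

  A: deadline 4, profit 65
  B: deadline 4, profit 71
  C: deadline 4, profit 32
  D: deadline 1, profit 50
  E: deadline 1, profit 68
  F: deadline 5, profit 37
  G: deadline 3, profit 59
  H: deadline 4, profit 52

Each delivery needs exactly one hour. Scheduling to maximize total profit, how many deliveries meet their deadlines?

5

Sort by profit descending; place each in the latest free slot ≤ its deadline.
Profit order: B=71 E=68 A=65 G=59 H=52 D=50 F=37 C=32
Assign: B→slot 4, E→slot 1, A→slot 3, G→slot 2, H skipped, D skipped, F→slot 5, C skipped.
Slots: [1:E] [2:G] [3:A] [4:B] [5:F]
5 of 8 scheduled.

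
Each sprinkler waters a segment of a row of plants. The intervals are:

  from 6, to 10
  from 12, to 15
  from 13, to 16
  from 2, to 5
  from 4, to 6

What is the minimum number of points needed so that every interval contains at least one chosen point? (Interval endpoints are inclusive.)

3

By right end: [2,5]  [4,6]  [6,10]  [12,15]  [13,16]
[2,5] uncovered → point at 5; [6,10] uncovered → point at 10; [12,15] uncovered → point at 15.
Points: 5, 10, 15 (3 total).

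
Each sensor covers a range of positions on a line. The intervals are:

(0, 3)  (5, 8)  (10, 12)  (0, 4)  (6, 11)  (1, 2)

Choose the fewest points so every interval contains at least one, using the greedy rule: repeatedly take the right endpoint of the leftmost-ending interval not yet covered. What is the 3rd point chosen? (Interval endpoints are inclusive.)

By right end: [1,2]  [0,3]  [0,4]  [5,8]  [6,11]  [10,12]
[1,2] uncovered → point at 2; [5,8] uncovered → point at 8; [10,12] uncovered → point at 12.
Points: 2, 8, 12 (3 total).

12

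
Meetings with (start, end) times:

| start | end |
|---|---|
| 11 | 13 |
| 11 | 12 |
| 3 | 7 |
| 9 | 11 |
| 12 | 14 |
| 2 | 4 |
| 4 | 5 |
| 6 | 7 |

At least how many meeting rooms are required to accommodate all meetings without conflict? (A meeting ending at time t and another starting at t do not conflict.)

starts: [2, 3, 4, 6, 9, 11, 11, 12]
ends:   [4, 5, 7, 7, 11, 12, 13, 14]
s2→1 s3→2  — peak 2.

2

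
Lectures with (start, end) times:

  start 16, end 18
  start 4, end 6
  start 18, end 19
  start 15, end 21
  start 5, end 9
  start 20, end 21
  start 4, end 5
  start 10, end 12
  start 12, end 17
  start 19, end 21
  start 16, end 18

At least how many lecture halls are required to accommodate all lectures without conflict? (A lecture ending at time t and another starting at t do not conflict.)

Count concurrent intervals with a sweep; the peak is the room count.
Events (time:±→running): 4:+→1 4:+→2 5:-→1 5:+→2 6:-→1 9:-→0 10:+→1 12:-→0 12:+→1 15:+→2 16:+→3 16:+→4 … peak 4.

4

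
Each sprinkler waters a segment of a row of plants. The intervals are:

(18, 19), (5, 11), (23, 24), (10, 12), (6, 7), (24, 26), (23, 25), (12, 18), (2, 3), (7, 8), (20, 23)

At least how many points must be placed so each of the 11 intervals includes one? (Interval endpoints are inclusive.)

Sort by right endpoint; whenever an interval is uncovered, place a point at its right end.
By right end: [2,3]  [6,7]  [7,8]  [5,11]  [10,12]  [12,18]  [18,19]  [20,23]  [23,24]  [23,25]  [24,26]
[2,3] uncovered → point at 3; [6,7] uncovered → point at 7; [10,12] uncovered → point at 12; [18,19] uncovered → point at 19; [20,23] uncovered → point at 23; [24,26] uncovered → point at 26.
Points: 3, 7, 12, 19, 23, 26 (6 total).

6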